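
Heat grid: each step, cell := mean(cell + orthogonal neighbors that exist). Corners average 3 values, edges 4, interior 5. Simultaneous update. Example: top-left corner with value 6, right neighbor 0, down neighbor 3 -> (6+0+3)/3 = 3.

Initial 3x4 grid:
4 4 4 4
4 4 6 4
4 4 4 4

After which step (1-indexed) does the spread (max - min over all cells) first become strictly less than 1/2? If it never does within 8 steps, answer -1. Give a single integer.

Step 1: max=9/2, min=4, spread=1/2
Step 2: max=223/50, min=4, spread=23/50
  -> spread < 1/2 first at step 2
Step 3: max=10411/2400, min=813/200, spread=131/480
Step 4: max=92951/21600, min=14791/3600, spread=841/4320
Step 5: max=37102051/8640000, min=2973373/720000, spread=56863/345600
Step 6: max=332574341/77760000, min=26909543/6480000, spread=386393/3110400
Step 7: max=132809723131/31104000000, min=10788358813/2592000000, spread=26795339/248832000
Step 8: max=7948775714129/1866240000000, min=649166149667/155520000000, spread=254051069/2985984000

Answer: 2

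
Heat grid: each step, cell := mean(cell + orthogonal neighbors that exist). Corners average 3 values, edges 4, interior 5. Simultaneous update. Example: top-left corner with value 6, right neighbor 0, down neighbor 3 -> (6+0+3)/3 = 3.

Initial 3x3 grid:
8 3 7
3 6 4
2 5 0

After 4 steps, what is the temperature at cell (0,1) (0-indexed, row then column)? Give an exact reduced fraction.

Step 1: cell (0,1) = 6
Step 2: cell (0,1) = 293/60
Step 3: cell (0,1) = 1096/225
Step 4: cell (0,1) = 997367/216000
Full grid after step 4:
  606329/129600 997367/216000 593879/129600
  1238531/288000 1551641/360000 3618343/864000
  16247/4050 3347843/864000 28103/7200

Answer: 997367/216000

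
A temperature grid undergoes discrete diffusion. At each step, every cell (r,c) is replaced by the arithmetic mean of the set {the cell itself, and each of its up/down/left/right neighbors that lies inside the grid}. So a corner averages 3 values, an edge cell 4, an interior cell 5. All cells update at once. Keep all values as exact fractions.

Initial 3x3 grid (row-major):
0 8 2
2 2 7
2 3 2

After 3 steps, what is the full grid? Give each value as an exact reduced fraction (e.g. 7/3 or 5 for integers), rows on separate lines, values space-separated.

Answer: 3457/1080 4069/1200 8929/2160
18739/7200 2617/750 51653/14400
5879/2160 40753/14400 1289/360

Derivation:
After step 1:
  10/3 3 17/3
  3/2 22/5 13/4
  7/3 9/4 4
After step 2:
  47/18 41/10 143/36
  347/120 72/25 1039/240
  73/36 779/240 19/6
After step 3:
  3457/1080 4069/1200 8929/2160
  18739/7200 2617/750 51653/14400
  5879/2160 40753/14400 1289/360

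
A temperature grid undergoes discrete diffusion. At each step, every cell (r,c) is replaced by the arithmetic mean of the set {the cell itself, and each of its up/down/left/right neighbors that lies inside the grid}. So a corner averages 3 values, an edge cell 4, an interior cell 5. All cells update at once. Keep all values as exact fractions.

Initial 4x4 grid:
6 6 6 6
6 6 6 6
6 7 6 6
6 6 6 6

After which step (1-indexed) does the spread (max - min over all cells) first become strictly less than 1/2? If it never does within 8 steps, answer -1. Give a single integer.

Answer: 1

Derivation:
Step 1: max=25/4, min=6, spread=1/4
  -> spread < 1/2 first at step 1
Step 2: max=311/50, min=6, spread=11/50
Step 3: max=14767/2400, min=6, spread=367/2400
Step 4: max=66371/10800, min=3613/600, spread=1337/10800
Step 5: max=1985669/324000, min=108469/18000, spread=33227/324000
Step 6: max=59534327/9720000, min=652049/108000, spread=849917/9720000
Step 7: max=1783314347/291600000, min=9788533/1620000, spread=21378407/291600000
Step 8: max=53454462371/8748000000, min=2939688343/486000000, spread=540072197/8748000000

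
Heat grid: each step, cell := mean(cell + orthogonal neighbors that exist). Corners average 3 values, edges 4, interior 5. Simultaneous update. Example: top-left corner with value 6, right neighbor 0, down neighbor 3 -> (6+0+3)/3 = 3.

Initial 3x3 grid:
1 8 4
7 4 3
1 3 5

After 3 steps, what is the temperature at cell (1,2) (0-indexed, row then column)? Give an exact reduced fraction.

Answer: 739/180

Derivation:
Step 1: cell (1,2) = 4
Step 2: cell (1,2) = 53/12
Step 3: cell (1,2) = 739/180
Full grid after step 3:
  971/216 12629/2880 659/144
  3823/960 5153/1200 739/180
  835/216 10709/2880 1721/432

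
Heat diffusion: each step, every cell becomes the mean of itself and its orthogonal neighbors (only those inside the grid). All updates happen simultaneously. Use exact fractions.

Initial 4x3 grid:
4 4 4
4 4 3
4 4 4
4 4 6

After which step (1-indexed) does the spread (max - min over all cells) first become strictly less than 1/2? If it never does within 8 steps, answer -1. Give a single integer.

Step 1: max=14/3, min=11/3, spread=1
Step 2: max=161/36, min=137/36, spread=2/3
Step 3: max=931/216, min=2077/540, spread=167/360
  -> spread < 1/2 first at step 3
Step 4: max=274843/64800, min=63067/16200, spread=301/864
Step 5: max=16291157/3888000, min=1906399/486000, spread=69331/259200
Step 6: max=970076383/233280000, min=766365349/194400000, spread=252189821/1166400000
Step 7: max=57872394197/13996800000, min=46165774841/11664000000, spread=12367321939/69984000000
Step 8: max=3457794174223/839808000000, min=2779664628769/699840000000, spread=610983098501/4199040000000

Answer: 3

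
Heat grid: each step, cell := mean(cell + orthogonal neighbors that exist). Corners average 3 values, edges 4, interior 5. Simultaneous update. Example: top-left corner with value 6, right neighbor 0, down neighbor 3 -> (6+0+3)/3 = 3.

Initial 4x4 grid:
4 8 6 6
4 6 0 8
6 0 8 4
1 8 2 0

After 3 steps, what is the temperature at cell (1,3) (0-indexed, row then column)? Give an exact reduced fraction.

Answer: 3367/720

Derivation:
Step 1: cell (1,3) = 9/2
Step 2: cell (1,3) = 653/120
Step 3: cell (1,3) = 3367/720
Full grid after step 3:
  10511/2160 1204/225 461/90 5993/1080
  34853/7200 26537/6000 15251/3000 3367/720
  1891/480 2241/500 1527/400 351/80
  251/60 579/160 1921/480 2501/720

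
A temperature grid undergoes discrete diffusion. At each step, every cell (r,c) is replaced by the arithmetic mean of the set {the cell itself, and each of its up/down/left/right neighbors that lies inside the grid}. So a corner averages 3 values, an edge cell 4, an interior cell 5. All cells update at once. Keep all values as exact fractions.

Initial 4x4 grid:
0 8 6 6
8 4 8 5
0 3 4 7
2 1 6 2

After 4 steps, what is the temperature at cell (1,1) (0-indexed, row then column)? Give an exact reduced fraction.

Answer: 808379/180000

Derivation:
Step 1: cell (1,1) = 31/5
Step 2: cell (1,1) = 43/10
Step 3: cell (1,1) = 29681/6000
Step 4: cell (1,1) = 808379/180000
Full grid after step 4:
  59101/12960 35017/6750 74221/13500 191081/32400
  916619/216000 808379/180000 481871/90000 586583/108000
  78619/24000 39749/10000 53027/12000 181313/36000
  32537/10800 233317/72000 32989/8000 10597/2400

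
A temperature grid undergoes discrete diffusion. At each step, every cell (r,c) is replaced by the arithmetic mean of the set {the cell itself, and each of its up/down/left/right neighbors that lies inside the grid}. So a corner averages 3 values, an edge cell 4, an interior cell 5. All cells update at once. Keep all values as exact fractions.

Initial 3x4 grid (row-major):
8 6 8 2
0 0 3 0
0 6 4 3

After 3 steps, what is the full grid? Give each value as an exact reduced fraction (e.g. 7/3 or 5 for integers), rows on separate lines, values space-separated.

Answer: 1649/432 5717/1440 5521/1440 1465/432
2221/720 4037/1200 3917/1200 547/180
191/72 14/5 2153/720 605/216

Derivation:
After step 1:
  14/3 11/2 19/4 10/3
  2 3 3 2
  2 5/2 4 7/3
After step 2:
  73/18 215/48 199/48 121/36
  35/12 16/5 67/20 8/3
  13/6 23/8 71/24 25/9
After step 3:
  1649/432 5717/1440 5521/1440 1465/432
  2221/720 4037/1200 3917/1200 547/180
  191/72 14/5 2153/720 605/216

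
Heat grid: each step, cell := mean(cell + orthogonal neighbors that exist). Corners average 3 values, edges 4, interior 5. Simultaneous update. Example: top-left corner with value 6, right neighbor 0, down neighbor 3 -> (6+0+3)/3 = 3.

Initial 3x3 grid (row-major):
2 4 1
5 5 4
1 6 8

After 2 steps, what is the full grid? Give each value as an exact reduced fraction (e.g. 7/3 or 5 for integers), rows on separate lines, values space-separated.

After step 1:
  11/3 3 3
  13/4 24/5 9/2
  4 5 6
After step 2:
  119/36 217/60 7/2
  943/240 411/100 183/40
  49/12 99/20 31/6

Answer: 119/36 217/60 7/2
943/240 411/100 183/40
49/12 99/20 31/6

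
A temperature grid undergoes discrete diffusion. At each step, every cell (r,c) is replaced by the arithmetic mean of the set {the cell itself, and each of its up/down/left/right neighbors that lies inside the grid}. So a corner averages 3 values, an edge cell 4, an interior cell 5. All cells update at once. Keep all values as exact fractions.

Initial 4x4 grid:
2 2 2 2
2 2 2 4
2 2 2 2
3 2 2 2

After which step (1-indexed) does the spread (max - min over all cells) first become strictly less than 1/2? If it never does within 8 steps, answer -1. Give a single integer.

Step 1: max=8/3, min=2, spread=2/3
Step 2: max=151/60, min=2, spread=31/60
Step 3: max=1291/540, min=97/48, spread=799/2160
  -> spread < 1/2 first at step 3
Step 4: max=124843/54000, min=14831/7200, spread=27221/108000
Step 5: max=1110643/486000, min=449357/216000, spread=398359/1944000
Step 6: max=32866357/14580000, min=13628027/6480000, spread=1762637/11664000
Step 7: max=489346493/218700000, min=16458341/7776000, spread=211645219/1749600000
Step 8: max=29165659891/13122000000, min=12415325531/5832000000, spread=984941957/10497600000

Answer: 3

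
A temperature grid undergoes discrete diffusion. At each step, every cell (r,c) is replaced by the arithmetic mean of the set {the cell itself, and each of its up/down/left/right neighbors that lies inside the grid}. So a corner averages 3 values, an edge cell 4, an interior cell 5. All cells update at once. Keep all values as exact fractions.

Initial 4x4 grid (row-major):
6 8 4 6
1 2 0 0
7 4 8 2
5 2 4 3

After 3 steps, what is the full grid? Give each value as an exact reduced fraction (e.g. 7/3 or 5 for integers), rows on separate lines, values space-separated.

After step 1:
  5 5 9/2 10/3
  4 3 14/5 2
  17/4 23/5 18/5 13/4
  14/3 15/4 17/4 3
After step 2:
  14/3 35/8 469/120 59/18
  65/16 97/25 159/50 683/240
  1051/240 96/25 37/10 237/80
  38/9 259/60 73/20 7/2
After step 3:
  629/144 1683/400 13267/3600 7223/2160
  10193/2400 1547/400 21017/6000 22079/7200
  29707/7200 24139/6000 6933/2000 1561/480
  9301/2160 7213/1800 91/24 809/240

Answer: 629/144 1683/400 13267/3600 7223/2160
10193/2400 1547/400 21017/6000 22079/7200
29707/7200 24139/6000 6933/2000 1561/480
9301/2160 7213/1800 91/24 809/240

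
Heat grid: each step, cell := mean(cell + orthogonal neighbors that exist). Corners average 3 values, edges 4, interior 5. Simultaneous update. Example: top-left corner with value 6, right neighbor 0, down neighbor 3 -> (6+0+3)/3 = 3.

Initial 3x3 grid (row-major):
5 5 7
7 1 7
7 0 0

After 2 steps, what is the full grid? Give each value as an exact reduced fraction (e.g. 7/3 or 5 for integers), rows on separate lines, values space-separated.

After step 1:
  17/3 9/2 19/3
  5 4 15/4
  14/3 2 7/3
After step 2:
  91/18 41/8 175/36
  29/6 77/20 197/48
  35/9 13/4 97/36

Answer: 91/18 41/8 175/36
29/6 77/20 197/48
35/9 13/4 97/36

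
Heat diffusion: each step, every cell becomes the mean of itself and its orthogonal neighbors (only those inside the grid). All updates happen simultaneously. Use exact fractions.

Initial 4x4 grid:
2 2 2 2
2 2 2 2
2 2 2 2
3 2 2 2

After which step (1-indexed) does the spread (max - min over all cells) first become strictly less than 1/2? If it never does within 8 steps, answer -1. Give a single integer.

Step 1: max=7/3, min=2, spread=1/3
  -> spread < 1/2 first at step 1
Step 2: max=41/18, min=2, spread=5/18
Step 3: max=473/216, min=2, spread=41/216
Step 4: max=14003/6480, min=2, spread=1043/6480
Step 5: max=414353/194400, min=2, spread=25553/194400
Step 6: max=12335459/5832000, min=36079/18000, spread=645863/5832000
Step 7: max=367561691/174960000, min=240971/120000, spread=16225973/174960000
Step 8: max=10975077983/5248800000, min=108701/54000, spread=409340783/5248800000

Answer: 1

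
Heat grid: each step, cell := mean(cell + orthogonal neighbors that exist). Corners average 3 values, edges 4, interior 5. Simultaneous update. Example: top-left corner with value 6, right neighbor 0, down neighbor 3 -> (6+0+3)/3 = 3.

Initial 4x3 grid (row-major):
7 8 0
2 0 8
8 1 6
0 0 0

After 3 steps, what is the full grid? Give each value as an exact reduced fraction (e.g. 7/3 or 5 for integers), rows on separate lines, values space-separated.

After step 1:
  17/3 15/4 16/3
  17/4 19/5 7/2
  11/4 3 15/4
  8/3 1/4 2
After step 2:
  41/9 371/80 151/36
  247/60 183/50 983/240
  19/6 271/100 49/16
  17/9 95/48 2
After step 3:
  9583/2160 6819/1600 2327/540
  13949/3600 961/250 27023/7200
  5347/1800 8747/3000 7121/2400
  1013/432 30881/14400 169/72

Answer: 9583/2160 6819/1600 2327/540
13949/3600 961/250 27023/7200
5347/1800 8747/3000 7121/2400
1013/432 30881/14400 169/72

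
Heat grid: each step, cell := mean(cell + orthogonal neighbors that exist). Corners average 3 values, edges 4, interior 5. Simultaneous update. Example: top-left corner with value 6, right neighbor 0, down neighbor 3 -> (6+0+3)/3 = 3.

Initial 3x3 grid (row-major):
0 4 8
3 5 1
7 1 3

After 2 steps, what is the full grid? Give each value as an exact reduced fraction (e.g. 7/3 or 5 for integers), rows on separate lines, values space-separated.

After step 1:
  7/3 17/4 13/3
  15/4 14/5 17/4
  11/3 4 5/3
After step 2:
  31/9 823/240 77/18
  251/80 381/100 261/80
  137/36 91/30 119/36

Answer: 31/9 823/240 77/18
251/80 381/100 261/80
137/36 91/30 119/36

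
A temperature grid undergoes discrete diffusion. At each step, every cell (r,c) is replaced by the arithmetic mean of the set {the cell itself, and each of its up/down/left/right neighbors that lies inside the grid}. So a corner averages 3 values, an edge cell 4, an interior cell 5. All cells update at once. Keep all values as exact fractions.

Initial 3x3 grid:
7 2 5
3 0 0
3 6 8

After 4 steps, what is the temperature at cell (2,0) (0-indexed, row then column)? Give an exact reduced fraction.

Answer: 78589/21600

Derivation:
Step 1: cell (2,0) = 4
Step 2: cell (2,0) = 23/6
Step 3: cell (2,0) = 439/120
Step 4: cell (2,0) = 78589/21600
Full grid after step 4:
  48301/14400 1393789/432000 416809/129600
  993901/288000 137329/40000 963401/288000
  78589/21600 3101203/864000 232417/64800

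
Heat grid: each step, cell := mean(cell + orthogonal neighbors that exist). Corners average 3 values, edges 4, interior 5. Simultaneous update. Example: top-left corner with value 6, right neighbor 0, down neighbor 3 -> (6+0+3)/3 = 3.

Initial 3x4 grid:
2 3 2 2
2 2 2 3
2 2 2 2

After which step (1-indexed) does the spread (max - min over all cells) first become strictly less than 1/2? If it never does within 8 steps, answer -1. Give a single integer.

Answer: 1

Derivation:
Step 1: max=7/3, min=2, spread=1/3
  -> spread < 1/2 first at step 1
Step 2: max=547/240, min=2, spread=67/240
Step 3: max=4907/2160, min=371/180, spread=91/432
Step 4: max=291523/129600, min=11257/5400, spread=4271/25920
Step 5: max=17380997/7776000, min=25289/12000, spread=39749/311040
Step 6: max=1037018023/466560000, min=5156419/2430000, spread=1879423/18662400
Step 7: max=61945111157/27993600000, min=1244279959/583200000, spread=3551477/44789760
Step 8: max=3703587076063/1679616000000, min=6246151213/2916000000, spread=846431819/13436928000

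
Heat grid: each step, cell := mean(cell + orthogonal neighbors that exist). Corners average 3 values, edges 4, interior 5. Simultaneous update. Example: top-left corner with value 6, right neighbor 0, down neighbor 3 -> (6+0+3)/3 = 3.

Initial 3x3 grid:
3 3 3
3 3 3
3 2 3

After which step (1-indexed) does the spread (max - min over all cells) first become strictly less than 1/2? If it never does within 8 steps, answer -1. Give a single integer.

Answer: 1

Derivation:
Step 1: max=3, min=8/3, spread=1/3
  -> spread < 1/2 first at step 1
Step 2: max=3, min=653/240, spread=67/240
Step 3: max=593/200, min=6043/2160, spread=1807/10800
Step 4: max=15839/5400, min=2434037/864000, spread=33401/288000
Step 5: max=1576609/540000, min=22098067/7776000, spread=3025513/38880000
Step 6: max=83644051/28800000, min=8866273133/3110400000, spread=53531/995328
Step 7: max=22536883949/7776000000, min=533839074151/186624000000, spread=450953/11943936
Step 8: max=2698351389481/933120000000, min=32083416439397/11197440000000, spread=3799043/143327232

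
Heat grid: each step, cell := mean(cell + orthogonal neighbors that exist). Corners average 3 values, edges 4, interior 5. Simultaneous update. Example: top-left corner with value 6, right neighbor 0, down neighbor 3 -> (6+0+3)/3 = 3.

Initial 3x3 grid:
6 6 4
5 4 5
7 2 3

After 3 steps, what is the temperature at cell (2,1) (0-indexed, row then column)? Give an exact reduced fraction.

Answer: 859/200

Derivation:
Step 1: cell (2,1) = 4
Step 2: cell (2,1) = 41/10
Step 3: cell (2,1) = 859/200
Full grid after step 3:
  5567/1080 17687/3600 208/45
  35549/7200 13763/3000 15487/3600
  4997/1080 859/200 2171/540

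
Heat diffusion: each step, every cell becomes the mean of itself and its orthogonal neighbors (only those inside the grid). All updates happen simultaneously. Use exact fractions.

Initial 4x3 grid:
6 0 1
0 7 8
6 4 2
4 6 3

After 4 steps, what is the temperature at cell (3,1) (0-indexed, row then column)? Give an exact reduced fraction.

Answer: 1262773/288000

Derivation:
Step 1: cell (3,1) = 17/4
Step 2: cell (3,1) = 73/16
Step 3: cell (3,1) = 20567/4800
Step 4: cell (3,1) = 1262773/288000
Full grid after step 4:
  39323/10800 514219/144000 40373/10800
  91589/24000 238061/60000 279017/72000
  921821/216000 498347/120000 912571/216000
  560641/129600 1262773/288000 549641/129600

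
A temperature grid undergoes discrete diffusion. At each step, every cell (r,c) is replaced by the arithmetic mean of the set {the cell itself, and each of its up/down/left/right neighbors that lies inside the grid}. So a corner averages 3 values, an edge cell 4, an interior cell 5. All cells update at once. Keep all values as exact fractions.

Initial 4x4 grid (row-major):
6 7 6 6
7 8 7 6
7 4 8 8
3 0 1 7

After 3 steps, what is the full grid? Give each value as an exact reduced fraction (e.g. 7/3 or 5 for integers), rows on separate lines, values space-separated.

Answer: 7133/1080 9557/1440 15659/2400 947/144
8993/1440 18611/3000 12881/2000 2589/400
36221/7200 31559/6000 8333/1500 877/144
8969/2160 14773/3600 3473/720 2879/540

Derivation:
After step 1:
  20/3 27/4 13/2 6
  7 33/5 7 27/4
  21/4 27/5 28/5 29/4
  10/3 2 4 16/3
After step 2:
  245/36 1591/240 105/16 77/12
  1531/240 131/20 649/100 27/4
  1259/240 497/100 117/20 187/30
  127/36 221/60 127/30 199/36
After step 3:
  7133/1080 9557/1440 15659/2400 947/144
  8993/1440 18611/3000 12881/2000 2589/400
  36221/7200 31559/6000 8333/1500 877/144
  8969/2160 14773/3600 3473/720 2879/540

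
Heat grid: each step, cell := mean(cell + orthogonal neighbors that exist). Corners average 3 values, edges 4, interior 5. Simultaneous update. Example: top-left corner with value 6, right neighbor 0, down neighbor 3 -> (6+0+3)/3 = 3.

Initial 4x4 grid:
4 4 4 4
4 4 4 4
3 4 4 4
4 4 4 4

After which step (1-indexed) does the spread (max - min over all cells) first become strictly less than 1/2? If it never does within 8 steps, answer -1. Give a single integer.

Step 1: max=4, min=11/3, spread=1/3
  -> spread < 1/2 first at step 1
Step 2: max=4, min=449/120, spread=31/120
Step 3: max=4, min=4109/1080, spread=211/1080
Step 4: max=4, min=415157/108000, spread=16843/108000
Step 5: max=35921/9000, min=3749357/972000, spread=130111/972000
Step 6: max=2152841/540000, min=112997633/29160000, spread=3255781/29160000
Step 7: max=2148893/540000, min=3398846309/874800000, spread=82360351/874800000
Step 8: max=386293559/97200000, min=102224683109/26244000000, spread=2074577821/26244000000

Answer: 1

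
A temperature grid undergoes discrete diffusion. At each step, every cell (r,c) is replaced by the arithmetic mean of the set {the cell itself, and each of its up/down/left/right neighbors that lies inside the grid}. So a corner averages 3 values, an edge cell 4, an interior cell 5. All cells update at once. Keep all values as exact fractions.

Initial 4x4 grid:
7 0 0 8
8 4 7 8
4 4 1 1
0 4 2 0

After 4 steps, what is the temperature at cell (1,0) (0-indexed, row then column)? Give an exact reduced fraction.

Step 1: cell (1,0) = 23/4
Step 2: cell (1,0) = 387/80
Step 3: cell (1,0) = 2087/480
Step 4: cell (1,0) = 302137/72000
Full grid after step 4:
  1243/288 153601/36000 91211/21600 70319/16200
  302137/72000 15997/4000 178271/45000 84839/21600
  798859/216000 31271/9000 63719/20000 22997/7200
  10619/3240 633889/216000 38231/14400 6167/2400

Answer: 302137/72000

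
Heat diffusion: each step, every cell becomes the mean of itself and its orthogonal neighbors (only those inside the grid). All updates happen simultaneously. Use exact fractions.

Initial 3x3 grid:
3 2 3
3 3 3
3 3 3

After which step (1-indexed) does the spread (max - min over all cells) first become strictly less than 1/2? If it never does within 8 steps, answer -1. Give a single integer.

Answer: 1

Derivation:
Step 1: max=3, min=8/3, spread=1/3
  -> spread < 1/2 first at step 1
Step 2: max=3, min=653/240, spread=67/240
Step 3: max=593/200, min=6043/2160, spread=1807/10800
Step 4: max=15839/5400, min=2434037/864000, spread=33401/288000
Step 5: max=1576609/540000, min=22098067/7776000, spread=3025513/38880000
Step 6: max=83644051/28800000, min=8866273133/3110400000, spread=53531/995328
Step 7: max=22536883949/7776000000, min=533839074151/186624000000, spread=450953/11943936
Step 8: max=2698351389481/933120000000, min=32083416439397/11197440000000, spread=3799043/143327232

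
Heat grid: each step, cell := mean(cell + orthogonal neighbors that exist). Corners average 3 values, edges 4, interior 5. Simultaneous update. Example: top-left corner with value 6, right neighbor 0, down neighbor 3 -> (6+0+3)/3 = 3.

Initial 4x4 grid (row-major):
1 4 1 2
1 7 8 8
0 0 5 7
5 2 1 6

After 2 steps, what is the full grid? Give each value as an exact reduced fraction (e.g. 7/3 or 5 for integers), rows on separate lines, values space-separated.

After step 1:
  2 13/4 15/4 11/3
  9/4 4 29/5 25/4
  3/2 14/5 21/5 13/2
  7/3 2 7/2 14/3
After step 2:
  5/2 13/4 247/60 41/9
  39/16 181/50 24/5 1333/240
  533/240 29/10 114/25 1297/240
  35/18 319/120 431/120 44/9

Answer: 5/2 13/4 247/60 41/9
39/16 181/50 24/5 1333/240
533/240 29/10 114/25 1297/240
35/18 319/120 431/120 44/9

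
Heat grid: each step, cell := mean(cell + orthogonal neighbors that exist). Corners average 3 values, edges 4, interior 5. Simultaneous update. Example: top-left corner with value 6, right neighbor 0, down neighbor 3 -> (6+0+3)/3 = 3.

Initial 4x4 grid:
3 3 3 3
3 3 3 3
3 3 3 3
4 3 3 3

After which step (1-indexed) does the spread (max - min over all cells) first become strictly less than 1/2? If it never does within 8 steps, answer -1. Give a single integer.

Step 1: max=10/3, min=3, spread=1/3
  -> spread < 1/2 first at step 1
Step 2: max=59/18, min=3, spread=5/18
Step 3: max=689/216, min=3, spread=41/216
Step 4: max=20483/6480, min=3, spread=1043/6480
Step 5: max=608753/194400, min=3, spread=25553/194400
Step 6: max=18167459/5832000, min=54079/18000, spread=645863/5832000
Step 7: max=542521691/174960000, min=360971/120000, spread=16225973/174960000
Step 8: max=16223877983/5248800000, min=162701/54000, spread=409340783/5248800000

Answer: 1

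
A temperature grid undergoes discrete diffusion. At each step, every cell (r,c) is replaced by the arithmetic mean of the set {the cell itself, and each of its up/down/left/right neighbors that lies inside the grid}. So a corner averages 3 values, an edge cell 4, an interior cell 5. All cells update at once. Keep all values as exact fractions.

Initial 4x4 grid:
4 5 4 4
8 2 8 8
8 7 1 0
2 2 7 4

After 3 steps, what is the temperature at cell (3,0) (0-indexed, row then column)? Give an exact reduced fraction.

Step 1: cell (3,0) = 4
Step 2: cell (3,0) = 59/12
Step 3: cell (3,0) = 665/144
Full grid after step 3:
  2303/432 8839/1800 9083/1800 10421/2160
  36961/7200 31141/6000 5551/1200 34127/7200
  12467/2400 9107/2000 5363/1200 29047/7200
  665/144 677/150 1747/450 8401/2160

Answer: 665/144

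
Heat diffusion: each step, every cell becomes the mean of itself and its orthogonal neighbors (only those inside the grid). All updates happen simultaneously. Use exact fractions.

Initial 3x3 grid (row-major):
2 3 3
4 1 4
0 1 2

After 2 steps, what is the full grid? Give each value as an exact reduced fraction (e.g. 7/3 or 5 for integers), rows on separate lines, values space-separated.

After step 1:
  3 9/4 10/3
  7/4 13/5 5/2
  5/3 1 7/3
After step 2:
  7/3 671/240 97/36
  541/240 101/50 323/120
  53/36 19/10 35/18

Answer: 7/3 671/240 97/36
541/240 101/50 323/120
53/36 19/10 35/18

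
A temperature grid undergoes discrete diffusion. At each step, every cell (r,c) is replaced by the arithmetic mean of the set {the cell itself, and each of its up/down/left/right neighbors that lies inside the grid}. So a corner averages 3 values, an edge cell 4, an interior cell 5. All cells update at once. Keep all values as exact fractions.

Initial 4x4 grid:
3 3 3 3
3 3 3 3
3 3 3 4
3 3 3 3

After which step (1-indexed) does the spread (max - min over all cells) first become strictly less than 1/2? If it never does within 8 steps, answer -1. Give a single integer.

Step 1: max=10/3, min=3, spread=1/3
  -> spread < 1/2 first at step 1
Step 2: max=391/120, min=3, spread=31/120
Step 3: max=3451/1080, min=3, spread=211/1080
Step 4: max=340843/108000, min=3, spread=16843/108000
Step 5: max=3054643/972000, min=27079/9000, spread=130111/972000
Step 6: max=91122367/29160000, min=1627159/540000, spread=3255781/29160000
Step 7: max=2724753691/874800000, min=1631107/540000, spread=82360351/874800000
Step 8: max=81483316891/26244000000, min=294106441/97200000, spread=2074577821/26244000000

Answer: 1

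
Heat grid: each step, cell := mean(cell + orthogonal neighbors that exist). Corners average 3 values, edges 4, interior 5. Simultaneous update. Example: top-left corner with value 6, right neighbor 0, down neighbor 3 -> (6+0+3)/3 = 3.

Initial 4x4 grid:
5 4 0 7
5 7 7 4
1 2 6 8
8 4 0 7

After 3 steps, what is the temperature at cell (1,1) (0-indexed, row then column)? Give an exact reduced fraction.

Answer: 6853/1500

Derivation:
Step 1: cell (1,1) = 5
Step 2: cell (1,1) = 223/50
Step 3: cell (1,1) = 6853/1500
Full grid after step 3:
  485/108 15869/3600 16877/3600 10393/2160
  15839/3600 6853/1500 28639/6000 37549/7200
  15223/3600 26027/6000 4801/1000 12503/2400
  1753/432 29741/7200 3661/800 1811/360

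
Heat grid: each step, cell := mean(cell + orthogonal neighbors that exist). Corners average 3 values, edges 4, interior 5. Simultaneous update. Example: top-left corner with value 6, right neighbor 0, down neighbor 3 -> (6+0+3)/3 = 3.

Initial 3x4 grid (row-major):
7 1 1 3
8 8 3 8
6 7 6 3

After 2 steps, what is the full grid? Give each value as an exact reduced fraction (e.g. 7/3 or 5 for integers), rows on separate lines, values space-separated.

After step 1:
  16/3 17/4 2 4
  29/4 27/5 26/5 17/4
  7 27/4 19/4 17/3
After step 2:
  101/18 1019/240 309/80 41/12
  1499/240 577/100 108/25 1147/240
  7 239/40 671/120 44/9

Answer: 101/18 1019/240 309/80 41/12
1499/240 577/100 108/25 1147/240
7 239/40 671/120 44/9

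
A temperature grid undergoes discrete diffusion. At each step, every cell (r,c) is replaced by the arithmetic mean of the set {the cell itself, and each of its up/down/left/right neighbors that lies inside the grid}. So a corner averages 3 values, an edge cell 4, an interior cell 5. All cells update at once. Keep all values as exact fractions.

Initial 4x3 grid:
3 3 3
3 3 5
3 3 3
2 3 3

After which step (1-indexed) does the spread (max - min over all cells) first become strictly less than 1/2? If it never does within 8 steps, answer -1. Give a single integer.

Answer: 4

Derivation:
Step 1: max=11/3, min=8/3, spread=1
Step 2: max=211/60, min=49/18, spread=143/180
Step 3: max=1831/540, min=607/216, spread=209/360
Step 4: max=53641/16200, min=374483/129600, spread=3643/8640
  -> spread < 1/2 first at step 4
Step 5: max=3186149/972000, min=22812607/7776000, spread=178439/518400
Step 6: max=188871451/58320000, min=1388297633/466560000, spread=1635653/6220800
Step 7: max=5622466567/1749600000, min=84049659547/27993600000, spread=78797407/373248000
Step 8: max=41874830791/13122000000, min=5081732045873/1679616000000, spread=741990121/4478976000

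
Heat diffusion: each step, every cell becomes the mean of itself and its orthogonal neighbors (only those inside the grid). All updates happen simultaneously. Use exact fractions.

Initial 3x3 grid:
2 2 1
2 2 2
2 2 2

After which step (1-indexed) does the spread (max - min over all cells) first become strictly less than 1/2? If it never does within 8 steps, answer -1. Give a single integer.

Step 1: max=2, min=5/3, spread=1/3
  -> spread < 1/2 first at step 1
Step 2: max=2, min=31/18, spread=5/18
Step 3: max=2, min=391/216, spread=41/216
Step 4: max=709/360, min=23789/12960, spread=347/2592
Step 5: max=7043/3600, min=1448263/777600, spread=2921/31104
Step 6: max=838517/432000, min=87483461/46656000, spread=24611/373248
Step 7: max=18783259/9720000, min=5279997967/2799360000, spread=207329/4478976
Step 8: max=997998401/518400000, min=317893247549/167961600000, spread=1746635/53747712

Answer: 1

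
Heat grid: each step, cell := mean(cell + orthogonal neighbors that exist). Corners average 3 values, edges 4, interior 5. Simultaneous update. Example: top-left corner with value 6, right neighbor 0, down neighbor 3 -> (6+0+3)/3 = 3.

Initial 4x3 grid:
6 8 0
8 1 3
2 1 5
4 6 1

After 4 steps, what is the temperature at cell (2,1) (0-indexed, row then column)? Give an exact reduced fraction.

Answer: 70813/20000

Derivation:
Step 1: cell (2,1) = 3
Step 2: cell (2,1) = 329/100
Step 3: cell (2,1) = 6787/2000
Step 4: cell (2,1) = 70813/20000
Full grid after step 4:
  577129/129600 1199987/288000 477179/129600
  459187/108000 454903/120000 753499/216000
  136709/36000 70813/20000 232793/72000
  19571/5400 13591/4000 70009/21600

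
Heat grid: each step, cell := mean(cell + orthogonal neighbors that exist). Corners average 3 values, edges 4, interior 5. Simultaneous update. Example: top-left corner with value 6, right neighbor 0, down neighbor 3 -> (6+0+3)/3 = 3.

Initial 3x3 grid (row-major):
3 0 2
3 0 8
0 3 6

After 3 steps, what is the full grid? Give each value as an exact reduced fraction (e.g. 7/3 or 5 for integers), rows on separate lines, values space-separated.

Answer: 1441/720 32941/14400 6593/2160
1587/800 1391/500 3943/1200
1721/720 41141/14400 7993/2160

Derivation:
After step 1:
  2 5/4 10/3
  3/2 14/5 4
  2 9/4 17/3
After step 2:
  19/12 563/240 103/36
  83/40 59/25 79/20
  23/12 763/240 143/36
After step 3:
  1441/720 32941/14400 6593/2160
  1587/800 1391/500 3943/1200
  1721/720 41141/14400 7993/2160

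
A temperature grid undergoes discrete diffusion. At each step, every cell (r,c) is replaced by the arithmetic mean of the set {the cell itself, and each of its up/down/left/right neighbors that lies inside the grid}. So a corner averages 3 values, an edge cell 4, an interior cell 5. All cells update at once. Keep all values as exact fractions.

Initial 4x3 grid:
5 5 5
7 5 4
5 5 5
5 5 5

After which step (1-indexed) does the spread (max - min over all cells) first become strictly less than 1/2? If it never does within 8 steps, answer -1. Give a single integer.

Answer: 3

Derivation:
Step 1: max=17/3, min=14/3, spread=1
Step 2: max=82/15, min=173/36, spread=119/180
Step 3: max=1439/270, min=17651/3600, spread=4607/10800
  -> spread < 1/2 first at step 3
Step 4: max=566897/108000, min=178429/36000, spread=3161/10800
Step 5: max=5059157/972000, min=1616549/324000, spread=20951/97200
Step 6: max=150754559/29160000, min=12184007/2430000, spread=181859/1166400
Step 7: max=9009024481/1749600000, min=1466690651/291600000, spread=8355223/69984000
Step 8: max=538799498129/104976000000, min=5515460599/1093500000, spread=14904449/167961600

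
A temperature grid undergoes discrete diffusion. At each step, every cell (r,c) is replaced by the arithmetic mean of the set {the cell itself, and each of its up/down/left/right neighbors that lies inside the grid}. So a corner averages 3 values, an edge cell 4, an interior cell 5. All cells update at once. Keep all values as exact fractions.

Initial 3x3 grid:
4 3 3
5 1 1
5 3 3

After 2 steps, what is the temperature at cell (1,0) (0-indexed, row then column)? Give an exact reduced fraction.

Step 1: cell (1,0) = 15/4
Step 2: cell (1,0) = 881/240
Full grid after step 2:
  7/2 701/240 85/36
  881/240 141/50 139/60
  133/36 46/15 22/9

Answer: 881/240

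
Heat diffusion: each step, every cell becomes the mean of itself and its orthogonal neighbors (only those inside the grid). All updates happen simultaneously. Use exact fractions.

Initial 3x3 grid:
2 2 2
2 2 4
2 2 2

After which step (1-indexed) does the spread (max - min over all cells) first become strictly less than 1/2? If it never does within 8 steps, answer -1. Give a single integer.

Step 1: max=8/3, min=2, spread=2/3
Step 2: max=307/120, min=2, spread=67/120
Step 3: max=2597/1080, min=207/100, spread=1807/5400
  -> spread < 1/2 first at step 3
Step 4: max=1021963/432000, min=5761/2700, spread=33401/144000
Step 5: max=9005933/3888000, min=583391/270000, spread=3025513/19440000
Step 6: max=3575326867/1555200000, min=31555949/14400000, spread=53531/497664
Step 7: max=212656925849/93312000000, min=8567116051/3888000000, spread=450953/5971968
Step 8: max=12706343560603/5598720000000, min=1034128610519/466560000000, spread=3799043/71663616

Answer: 3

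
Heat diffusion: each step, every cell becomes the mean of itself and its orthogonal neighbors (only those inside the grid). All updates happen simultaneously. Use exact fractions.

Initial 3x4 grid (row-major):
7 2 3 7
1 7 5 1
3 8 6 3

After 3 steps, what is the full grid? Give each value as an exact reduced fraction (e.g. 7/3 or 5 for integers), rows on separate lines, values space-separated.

Answer: 4513/1080 1579/360 383/90 544/135
1295/288 683/150 893/200 333/80
419/90 1171/240 3359/720 4657/1080

Derivation:
After step 1:
  10/3 19/4 17/4 11/3
  9/2 23/5 22/5 4
  4 6 11/2 10/3
After step 2:
  151/36 127/30 64/15 143/36
  493/120 97/20 91/20 77/20
  29/6 201/40 577/120 77/18
After step 3:
  4513/1080 1579/360 383/90 544/135
  1295/288 683/150 893/200 333/80
  419/90 1171/240 3359/720 4657/1080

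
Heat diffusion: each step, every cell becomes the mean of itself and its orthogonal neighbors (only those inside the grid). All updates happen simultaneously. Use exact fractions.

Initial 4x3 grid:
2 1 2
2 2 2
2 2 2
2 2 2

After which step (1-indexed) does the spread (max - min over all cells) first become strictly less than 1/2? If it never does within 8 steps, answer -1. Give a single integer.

Answer: 1

Derivation:
Step 1: max=2, min=5/3, spread=1/3
  -> spread < 1/2 first at step 1
Step 2: max=2, min=413/240, spread=67/240
Step 3: max=2, min=3883/2160, spread=437/2160
Step 4: max=1991/1000, min=1570469/864000, spread=29951/172800
Step 5: max=6671/3375, min=14336179/7776000, spread=206761/1555200
Step 6: max=10634329/5400000, min=5764604429/3110400000, spread=14430763/124416000
Step 7: max=846347273/432000000, min=348140258311/186624000000, spread=139854109/1492992000
Step 8: max=75908771023/38880000000, min=20972408109749/11197440000000, spread=7114543559/89579520000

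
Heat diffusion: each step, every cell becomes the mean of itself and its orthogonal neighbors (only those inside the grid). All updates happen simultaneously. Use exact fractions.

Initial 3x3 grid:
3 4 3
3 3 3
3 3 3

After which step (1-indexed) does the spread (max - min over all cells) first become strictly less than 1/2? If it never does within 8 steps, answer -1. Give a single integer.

Answer: 1

Derivation:
Step 1: max=10/3, min=3, spread=1/3
  -> spread < 1/2 first at step 1
Step 2: max=787/240, min=3, spread=67/240
Step 3: max=6917/2160, min=607/200, spread=1807/10800
Step 4: max=2749963/864000, min=16561/5400, spread=33401/288000
Step 5: max=24557933/7776000, min=1663391/540000, spread=3025513/38880000
Step 6: max=9796126867/3110400000, min=89155949/28800000, spread=53531/995328
Step 7: max=585904925849/186624000000, min=24119116051/7776000000, spread=450953/11943936
Step 8: max=35101223560603/11197440000000, min=2900368610519/933120000000, spread=3799043/143327232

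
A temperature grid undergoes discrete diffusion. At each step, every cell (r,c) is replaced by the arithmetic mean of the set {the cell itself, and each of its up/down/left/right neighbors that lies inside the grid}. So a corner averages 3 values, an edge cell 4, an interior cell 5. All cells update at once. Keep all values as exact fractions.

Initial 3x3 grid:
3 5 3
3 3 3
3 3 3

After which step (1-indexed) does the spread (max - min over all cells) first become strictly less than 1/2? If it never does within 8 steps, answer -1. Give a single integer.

Step 1: max=11/3, min=3, spread=2/3
Step 2: max=427/120, min=3, spread=67/120
Step 3: max=3677/1080, min=307/100, spread=1807/5400
  -> spread < 1/2 first at step 3
Step 4: max=1453963/432000, min=8461/2700, spread=33401/144000
Step 5: max=12893933/3888000, min=853391/270000, spread=3025513/19440000
Step 6: max=5130526867/1555200000, min=45955949/14400000, spread=53531/497664
Step 7: max=305968925849/93312000000, min=12455116051/3888000000, spread=450953/5971968
Step 8: max=18305063560603/5598720000000, min=1500688610519/466560000000, spread=3799043/71663616

Answer: 3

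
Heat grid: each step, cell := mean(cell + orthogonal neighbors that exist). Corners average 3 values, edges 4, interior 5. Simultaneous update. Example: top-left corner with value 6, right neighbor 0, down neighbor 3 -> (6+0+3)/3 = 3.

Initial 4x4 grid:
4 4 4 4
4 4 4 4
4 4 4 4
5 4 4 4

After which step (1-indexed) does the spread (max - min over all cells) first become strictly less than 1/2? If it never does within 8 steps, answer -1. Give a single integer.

Answer: 1

Derivation:
Step 1: max=13/3, min=4, spread=1/3
  -> spread < 1/2 first at step 1
Step 2: max=77/18, min=4, spread=5/18
Step 3: max=905/216, min=4, spread=41/216
Step 4: max=26963/6480, min=4, spread=1043/6480
Step 5: max=803153/194400, min=4, spread=25553/194400
Step 6: max=23999459/5832000, min=72079/18000, spread=645863/5832000
Step 7: max=717481691/174960000, min=480971/120000, spread=16225973/174960000
Step 8: max=21472677983/5248800000, min=216701/54000, spread=409340783/5248800000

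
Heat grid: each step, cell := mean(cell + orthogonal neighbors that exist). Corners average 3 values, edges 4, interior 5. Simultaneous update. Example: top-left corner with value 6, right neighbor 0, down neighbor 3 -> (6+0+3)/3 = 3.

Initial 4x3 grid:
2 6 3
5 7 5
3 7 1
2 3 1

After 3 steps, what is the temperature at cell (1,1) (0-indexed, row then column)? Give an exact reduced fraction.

Step 1: cell (1,1) = 6
Step 2: cell (1,1) = 459/100
Step 3: cell (1,1) = 4591/1000
Full grid after step 3:
  251/54 3643/800 497/108
  15751/3600 4591/1000 1897/450
  14561/3600 22751/6000 3359/900
  7327/2160 48169/14400 6547/2160

Answer: 4591/1000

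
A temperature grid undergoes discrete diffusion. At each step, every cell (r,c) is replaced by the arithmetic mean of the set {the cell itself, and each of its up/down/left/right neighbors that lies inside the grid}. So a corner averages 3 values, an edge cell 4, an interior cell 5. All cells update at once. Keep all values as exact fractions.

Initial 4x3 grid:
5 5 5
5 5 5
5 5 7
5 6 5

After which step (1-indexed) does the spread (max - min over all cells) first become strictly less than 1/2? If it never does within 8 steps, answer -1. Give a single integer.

Answer: 4

Derivation:
Step 1: max=6, min=5, spread=1
Step 2: max=113/20, min=5, spread=13/20
Step 3: max=4027/720, min=5, spread=427/720
Step 4: max=78863/14400, min=507/100, spread=1171/2880
  -> spread < 1/2 first at step 4
Step 5: max=14114111/2592000, min=91649/18000, spread=183331/518400
Step 6: max=839438189/155520000, min=5541431/1080000, spread=331777/1244160
Step 7: max=5570933039/1036800000, min=6955423/1350000, spread=9166727/41472000
Step 8: max=2994617178709/559872000000, min=20119430761/3888000000, spread=779353193/4478976000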